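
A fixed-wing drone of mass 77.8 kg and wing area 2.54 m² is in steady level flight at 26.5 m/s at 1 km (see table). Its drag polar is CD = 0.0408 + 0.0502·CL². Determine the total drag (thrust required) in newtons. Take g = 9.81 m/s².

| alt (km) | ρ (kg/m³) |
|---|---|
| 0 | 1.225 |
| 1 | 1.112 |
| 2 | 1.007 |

D = 69.9 N

At 1 km, from the table: ρ = 1.112 kg/m³.
Level flight ⇒ L = W = m·g = 77.8 × 9.81 = 763.22 N.
q = ½ρv² = ½ × 1.112 × 26.5² = 390.5 Pa.
Required CL = L/(qS) = 763.22/(390.5·2.54) = 0.7696.
CD = 0.0408 + 0.0502 × 0.7696² = 0.07053.
D = q·S·CD = 390.5 × 2.54 × 0.07053 = 69.95 N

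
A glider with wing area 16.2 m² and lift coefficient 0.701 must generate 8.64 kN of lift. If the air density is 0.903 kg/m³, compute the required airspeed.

L = ½ρv²S·CL ⇒ v = √(2L/(ρ·S·CL))
v = √(2 × 8640 / (0.903 × 16.2 × 0.701)) = √1685 = 41 m/s

v = 41 m/s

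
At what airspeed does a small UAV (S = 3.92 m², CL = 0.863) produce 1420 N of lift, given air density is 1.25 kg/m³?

v = 25.9 m/s

L = ½ρv²S·CL ⇒ v = √(2L/(ρ·S·CL))
v = √(2 × 1420 / (1.25 × 3.92 × 0.863)) = √671.6 = 25.9 m/s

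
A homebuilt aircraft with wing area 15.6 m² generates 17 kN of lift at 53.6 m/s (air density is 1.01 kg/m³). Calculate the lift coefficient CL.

CL = 0.751

From L = ½ρv²S·CL, rearranging gives CL = 2L/(ρv²S).
CL = 2 × 17000 / (1.01 × 53.6² × 15.6) = 0.751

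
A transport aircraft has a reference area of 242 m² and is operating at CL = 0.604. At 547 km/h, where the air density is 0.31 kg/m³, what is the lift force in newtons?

L = 5.23×10^5 N

Convert speed: v = 547 km/h ÷ 3.6 = 151.9 m/s.
L = ½ρv²S·CL = ½ × 0.31 × 151.9² × 242 × 0.604 = 5.23×10^5 N ≈ 523 kN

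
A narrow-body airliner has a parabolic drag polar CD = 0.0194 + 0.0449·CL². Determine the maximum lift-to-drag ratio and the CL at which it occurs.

For CD = CD0 + K·CL², (L/D)max occurs at CL* = √(CD0/K) and equals 1/(2√(K·CD0)).
(L/D)max = 1/(2√(0.0449 × 0.0194)) = 1/(2 × 0.02951) = 16.9
CL* = √(0.0194/0.0449) = 0.657

(L/D)max = 16.9, at CL = 0.657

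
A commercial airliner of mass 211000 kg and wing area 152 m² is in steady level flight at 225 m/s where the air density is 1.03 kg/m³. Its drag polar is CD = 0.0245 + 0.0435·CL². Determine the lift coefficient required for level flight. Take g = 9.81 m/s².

Weight W = mg = 211000 × 9.81 = 2.0699×10^6 N; in level flight L = W.
q = ½ρv² = ½ × 1.03 × 225² = 26070 Pa.
Required CL = L/(qS) = 2.0699×10^6/(26070·152) = 0.5223.

CL = 0.522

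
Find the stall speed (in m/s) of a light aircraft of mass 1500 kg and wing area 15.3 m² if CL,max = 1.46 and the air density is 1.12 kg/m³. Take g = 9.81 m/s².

Stall occurs when L = W at CL,max. W = mg = 1500 × 9.81 = 14720 N.
V_stall = √(2W/(ρ·S·CL,max)) = √(2 × 14720 / (1.12 × 15.3 × 1.46))
V_stall = √1176 = 34.3 m/s

V_stall = 34.3 m/s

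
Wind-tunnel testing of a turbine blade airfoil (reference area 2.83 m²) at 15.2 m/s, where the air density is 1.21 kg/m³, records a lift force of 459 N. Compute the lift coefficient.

CL = 1.16

From L = ½ρv²S·CL, rearranging gives CL = 2L/(ρv²S).
CL = 2 × 459 / (1.21 × 15.2² × 2.83) = 1.16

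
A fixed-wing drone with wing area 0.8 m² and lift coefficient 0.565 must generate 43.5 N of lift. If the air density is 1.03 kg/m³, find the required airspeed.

L = ½ρv²S·CL ⇒ v = √(2L/(ρ·S·CL))
v = √(2 × 43.5 / (1.03 × 0.8 × 0.565)) = √186.9 = 13.7 m/s

v = 13.7 m/s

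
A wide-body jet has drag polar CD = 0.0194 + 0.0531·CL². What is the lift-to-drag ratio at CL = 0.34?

L/D = 13.3

CD = 0.0194 + 0.0531 × 0.34² = 0.02554
L/D = CL/CD = 0.34 / 0.02554 = 13.3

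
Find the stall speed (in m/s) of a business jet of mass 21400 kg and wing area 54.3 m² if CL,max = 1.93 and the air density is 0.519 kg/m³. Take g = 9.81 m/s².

Stall occurs when L = W at CL,max. W = mg = 21400 × 9.81 = 2.099×10^5 N.
V_stall = √(2W/(ρ·S·CL,max)) = √(2 × 2.099×10^5 / (0.519 × 54.3 × 1.93))
V_stall = √7719 = 87.9 m/s

V_stall = 87.9 m/s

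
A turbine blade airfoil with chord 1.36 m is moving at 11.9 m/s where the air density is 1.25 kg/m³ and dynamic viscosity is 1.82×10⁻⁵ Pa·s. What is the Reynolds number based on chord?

Re = 1.11×10^6

Re = ρ·v·c/μ = 1.25 × 11.9 × 1.36 / (1.82×10⁻⁵) = 1.11×10^6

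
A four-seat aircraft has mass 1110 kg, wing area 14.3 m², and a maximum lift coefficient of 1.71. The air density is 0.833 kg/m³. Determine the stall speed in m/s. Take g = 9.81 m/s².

V_stall = 32.7 m/s

At stall, lift equals weight: L = W = m·g = 1110 × 9.81 = 10890 N.
V_stall = √(2W/(ρ·S·CL,max)) = √(2 × 10890 / (0.833 × 14.3 × 1.71))
V_stall = √1069 = 32.7 m/s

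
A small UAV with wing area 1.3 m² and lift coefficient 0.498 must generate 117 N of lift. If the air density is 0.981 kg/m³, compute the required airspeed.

v = 19.2 m/s

L = ½ρv²S·CL ⇒ v = √(2L/(ρ·S·CL))
v = √(2 × 117 / (0.981 × 1.3 × 0.498)) = √368.4 = 19.2 m/s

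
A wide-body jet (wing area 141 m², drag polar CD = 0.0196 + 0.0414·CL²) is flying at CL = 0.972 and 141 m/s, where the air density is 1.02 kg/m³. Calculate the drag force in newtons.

CD = 0.0196 + 0.0414 × 0.972² = 0.05871
D = ½ρv²S·CD = ½ × 1.02 × 141² × 141 × 0.05871 = 83900 N

D = 83900 N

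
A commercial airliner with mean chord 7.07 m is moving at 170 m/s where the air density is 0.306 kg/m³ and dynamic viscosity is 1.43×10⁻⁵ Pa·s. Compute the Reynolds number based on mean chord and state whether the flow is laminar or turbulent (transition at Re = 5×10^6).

Re = ρ·v·c/μ = 0.306 × 170 × 7.07 / (1.43×10⁻⁵) = 2.57×10^7
Since 2.57×10^7 > 5×10^6, the flow is turbulent.

Re = 2.57×10^7 (turbulent)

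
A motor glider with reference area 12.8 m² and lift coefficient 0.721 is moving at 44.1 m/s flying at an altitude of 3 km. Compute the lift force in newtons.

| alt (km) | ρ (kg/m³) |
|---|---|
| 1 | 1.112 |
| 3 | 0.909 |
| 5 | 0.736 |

At 3 km, from the table: ρ = 0.909 kg/m³.
Dynamic pressure q = ½ρv² = ½ × 0.909 × 44.1² = 883.9 Pa.
L = q·S·CL = 883.9 × 12.8 × 0.721 = 8160 N ≈ 8.16 kN

L = 8160 N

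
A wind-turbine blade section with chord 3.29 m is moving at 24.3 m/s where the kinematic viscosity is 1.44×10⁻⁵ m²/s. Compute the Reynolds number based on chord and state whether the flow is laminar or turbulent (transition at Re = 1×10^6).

Re = 5.55×10^6 (turbulent)

Re = v·c/ν = 24.3 × 3.29 / (1.44×10⁻⁵) = 5.55×10^6
Since 5.55×10^6 > 1×10^6, the flow is turbulent.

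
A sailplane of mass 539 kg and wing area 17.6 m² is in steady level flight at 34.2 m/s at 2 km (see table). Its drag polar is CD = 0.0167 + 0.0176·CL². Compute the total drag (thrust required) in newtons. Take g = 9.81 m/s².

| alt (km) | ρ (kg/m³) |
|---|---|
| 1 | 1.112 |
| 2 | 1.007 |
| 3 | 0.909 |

At 2 km, from the table: ρ = 1.007 kg/m³.
In steady level flight, lift balances weight: W = mg = 539 × 9.81 = 5287.6 N.
q = ½ρv² = ½ × 1.007 × 34.2² = 588.9 Pa.
CL = W/(q·S) = 5287.6 / (588.9 × 17.6) = 0.5101.
CD = 0.0167 + 0.0176 × 0.5101² = 0.02128.
D = q·S·CD = 588.9 × 17.6 × 0.02128 = 220.6 N

D = 221 N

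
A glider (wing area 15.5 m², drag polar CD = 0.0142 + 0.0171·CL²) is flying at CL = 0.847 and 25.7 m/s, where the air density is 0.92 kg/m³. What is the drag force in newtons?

CD = 0.0142 + 0.0171 × 0.847² = 0.02647
D = ½ρv²S·CD = ½ × 0.92 × 25.7² × 15.5 × 0.02647 = 125 N

D = 125 N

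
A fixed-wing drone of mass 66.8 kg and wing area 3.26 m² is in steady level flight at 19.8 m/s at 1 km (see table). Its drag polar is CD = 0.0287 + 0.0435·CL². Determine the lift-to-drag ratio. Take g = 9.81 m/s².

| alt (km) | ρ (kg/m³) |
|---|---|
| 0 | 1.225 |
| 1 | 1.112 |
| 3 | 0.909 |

L/D = 14

At 1 km, from the table: ρ = 1.112 kg/m³.
Weight W = mg = 66.8 × 9.81 = 655.31 N; in level flight L = W.
q = ½ρv² = ½ × 1.112 × 19.8² = 218 Pa.
Required CL = L/(qS) = 655.31/(218·3.26) = 0.9222.
CD = 0.0287 + 0.0435 × 0.9222² = 0.06569.
L/D = CL/CD = 0.9222 / 0.06569 = 14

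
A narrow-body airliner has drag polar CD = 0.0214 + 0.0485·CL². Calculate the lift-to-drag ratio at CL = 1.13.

L/D = 13.6

CD = 0.0214 + 0.0485 × 1.13² = 0.08333
L/D = CL/CD = 1.13 / 0.08333 = 13.6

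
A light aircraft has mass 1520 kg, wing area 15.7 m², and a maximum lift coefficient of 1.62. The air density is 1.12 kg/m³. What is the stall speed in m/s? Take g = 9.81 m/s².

At stall, lift equals weight: L = W = m·g = 1520 × 9.81 = 14910 N.
V_stall = √(2W/(ρ·S·CL,max)) = √(2 × 14910 / (1.12 × 15.7 × 1.62))
V_stall = √1047 = 32.4 m/s

V_stall = 32.4 m/s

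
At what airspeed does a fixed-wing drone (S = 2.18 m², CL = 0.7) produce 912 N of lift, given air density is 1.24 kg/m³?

L = ½ρv²S·CL ⇒ v = √(2L/(ρ·S·CL))
v = √(2 × 912 / (1.24 × 2.18 × 0.7)) = √963.9 = 31 m/s

v = 31 m/s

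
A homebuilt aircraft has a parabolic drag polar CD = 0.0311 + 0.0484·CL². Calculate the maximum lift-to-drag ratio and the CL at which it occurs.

For CD = CD0 + K·CL², (L/D)max occurs at CL* = √(CD0/K) and equals 1/(2√(K·CD0)).
(L/D)max = 1/(2√(0.0484 × 0.0311)) = 1/(2 × 0.0388) = 12.9
CL* = √(0.0311/0.0484) = 0.802

(L/D)max = 12.9, at CL = 0.802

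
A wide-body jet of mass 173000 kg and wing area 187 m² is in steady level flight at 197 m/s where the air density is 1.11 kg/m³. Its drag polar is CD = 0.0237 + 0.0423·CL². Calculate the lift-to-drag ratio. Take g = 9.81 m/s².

Weight W = mg = 173000 × 9.81 = 1.6971×10^6 N; in level flight L = W.
Dynamic pressure q = 0.5 × 1.11 × 197² = 21540 Pa.
Required CL = L/(qS) = 1.6971×10^6/(21540·187) = 0.4214.
CD = 0.0237 + 0.0423 × 0.4214² = 0.03121.
L/D = CL/CD = 0.4214 / 0.03121 = 13.5

L/D = 13.5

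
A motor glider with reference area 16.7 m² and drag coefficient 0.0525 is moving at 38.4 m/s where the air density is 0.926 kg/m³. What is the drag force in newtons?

D = 599 N

D = ½ρv²S·CD = ½ × 0.926 × 38.4² × 16.7 × 0.0525 = 599 N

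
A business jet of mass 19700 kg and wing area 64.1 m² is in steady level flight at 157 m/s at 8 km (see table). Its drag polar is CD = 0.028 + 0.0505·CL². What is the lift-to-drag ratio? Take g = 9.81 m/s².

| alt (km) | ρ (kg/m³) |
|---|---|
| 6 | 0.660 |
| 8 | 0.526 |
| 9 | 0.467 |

At 8 km, from the table: ρ = 0.526 kg/m³.
Level flight ⇒ L = W = m·g = 19700 × 9.81 = 1.9326×10^5 N.
q = ½ρv² = ½ × 0.526 × 157² = 6483 Pa.
CL = W/(q·S) = 1.9326×10^5 / (6483 × 64.1) = 0.4651.
CD = 0.028 + 0.0505 × 0.4651² = 0.03892.
L/D = CL/CD = 0.4651 / 0.03892 = 11.9

L/D = 11.9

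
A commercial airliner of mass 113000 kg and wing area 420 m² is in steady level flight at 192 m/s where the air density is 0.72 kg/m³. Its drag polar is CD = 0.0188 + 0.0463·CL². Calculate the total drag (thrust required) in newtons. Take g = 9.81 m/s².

D = 1.15×10^5 N

Weight W = mg = 113000 × 9.81 = 1.1085×10^6 N; in level flight L = W.
q = ½ρv² = ½ × 0.72 × 192² = 13270 Pa.
CL = W/(q·S) = 1.1085×10^6 / (13270 × 420) = 0.1989.
CD = 0.0188 + 0.0463 × 0.1989² = 0.02063.
D = q·S·CD = 13270 × 420 × 0.02063 = 1.15×10^5 N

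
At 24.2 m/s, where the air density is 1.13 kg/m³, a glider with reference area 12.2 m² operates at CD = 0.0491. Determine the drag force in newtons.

D = 198 N

Dynamic pressure q = ½ρv² = ½ × 1.13 × 24.2² = 330.9 Pa.
D = q·S·CD = 330.9 × 12.2 × 0.0491 = 198 N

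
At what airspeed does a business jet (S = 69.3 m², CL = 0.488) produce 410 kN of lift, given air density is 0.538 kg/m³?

L = ½ρv²S·CL ⇒ v = √(2L/(ρ·S·CL))
v = √(2 × 4.1×10^5 / (0.538 × 69.3 × 0.488)) = √45070 = 212 m/s

v = 212 m/s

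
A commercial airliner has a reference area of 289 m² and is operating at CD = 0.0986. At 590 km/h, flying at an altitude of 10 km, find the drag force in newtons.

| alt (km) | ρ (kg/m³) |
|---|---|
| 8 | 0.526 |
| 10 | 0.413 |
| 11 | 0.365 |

At 10 km, from the table: ρ = 0.413 kg/m³.
Convert speed: v = 590 km/h ÷ 3.6 = 163.9 m/s.
Dynamic pressure q = ½ρv² = ½ × 0.413 × 163.9² = 5547 Pa.
D = q·S·CD = 5547 × 289 × 0.0986 = 1.58×10^5 N ≈ 158 kN

D = 1.58×10^5 N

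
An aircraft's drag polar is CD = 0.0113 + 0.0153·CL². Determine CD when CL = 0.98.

CD = 0.026

CD = 0.0113 + 0.0153 × 0.98² = 0.0113 + 0.01469 = 0.026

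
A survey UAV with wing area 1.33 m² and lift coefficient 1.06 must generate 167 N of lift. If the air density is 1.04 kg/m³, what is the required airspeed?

L = ½ρv²S·CL ⇒ v = √(2L/(ρ·S·CL))
v = √(2 × 167 / (1.04 × 1.33 × 1.06)) = √227.8 = 15.1 m/s

v = 15.1 m/s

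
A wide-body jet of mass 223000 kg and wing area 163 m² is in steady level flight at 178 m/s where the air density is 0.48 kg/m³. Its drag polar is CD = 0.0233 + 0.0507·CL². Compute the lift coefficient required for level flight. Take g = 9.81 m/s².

In steady level flight, lift balances weight: W = mg = 223000 × 9.81 = 2.1876×10^6 N.
q = ½ρv² = ½ × 0.48 × 178² = 7604 Pa.
CL = W/(q·S) = 2.1876×10^6 / (7604 × 163) = 1.765.

CL = 1.76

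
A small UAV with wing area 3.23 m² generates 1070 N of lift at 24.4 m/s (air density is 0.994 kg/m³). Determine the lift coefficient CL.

CL = 1.12

From L = ½ρv²S·CL, rearranging gives CL = 2L/(ρv²S).
CL = 2 × 1070 / (0.994 × 24.4² × 3.23) = 1.12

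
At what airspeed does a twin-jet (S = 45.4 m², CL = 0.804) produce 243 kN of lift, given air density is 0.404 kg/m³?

v = 182 m/s

L = ½ρv²S·CL ⇒ v = √(2L/(ρ·S·CL))
v = √(2 × 2.43×10^5 / (0.404 × 45.4 × 0.804)) = √32960 = 182 m/s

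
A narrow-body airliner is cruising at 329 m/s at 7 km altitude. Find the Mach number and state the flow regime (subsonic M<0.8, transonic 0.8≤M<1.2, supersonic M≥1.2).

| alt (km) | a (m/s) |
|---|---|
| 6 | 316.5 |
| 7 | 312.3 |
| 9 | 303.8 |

At 7 km, from the table: a = 312.3 m/s.
M = v/a = 329 / 312.3 = 1.05
M = 1.05 → transonic.

M = 1.05 (transonic)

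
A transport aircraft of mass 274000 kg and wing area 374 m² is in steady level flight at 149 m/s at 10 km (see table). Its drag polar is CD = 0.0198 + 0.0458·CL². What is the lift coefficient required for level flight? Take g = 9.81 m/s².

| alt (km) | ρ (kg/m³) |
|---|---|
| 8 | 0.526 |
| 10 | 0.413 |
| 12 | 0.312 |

CL = 1.57

At 10 km, from the table: ρ = 0.413 kg/m³.
In steady level flight, lift balances weight: W = mg = 274000 × 9.81 = 2.6879×10^6 N.
Dynamic pressure q = 0.5 × 0.413 × 149² = 4585 Pa.
CL = W/(q·S) = 2.6879×10^6 / (4585 × 374) = 1.568.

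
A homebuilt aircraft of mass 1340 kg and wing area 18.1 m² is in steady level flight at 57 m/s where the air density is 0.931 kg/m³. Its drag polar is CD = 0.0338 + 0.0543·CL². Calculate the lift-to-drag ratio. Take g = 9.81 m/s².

Level flight ⇒ L = W = m·g = 1340 × 9.81 = 13145 N.
q = ½ρv² = ½ × 0.931 × 57² = 1512 Pa.
CL = W/(q·S) = 13145 / (1512 × 18.1) = 0.4802.
CD = 0.0338 + 0.0543 × 0.4802² = 0.04632.
L/D = CL/CD = 0.4802 / 0.04632 = 10.4

L/D = 10.4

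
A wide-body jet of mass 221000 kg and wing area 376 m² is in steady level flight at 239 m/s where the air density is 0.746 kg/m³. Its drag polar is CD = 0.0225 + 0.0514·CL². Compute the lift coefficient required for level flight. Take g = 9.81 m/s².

In steady level flight, lift balances weight: W = mg = 221000 × 9.81 = 2.168×10^6 N.
Dynamic pressure q = 0.5 × 0.746 × 239² = 21310 Pa.
CL = W/(q·S) = 2.168×10^6 / (21310 × 376) = 0.2706.

CL = 0.271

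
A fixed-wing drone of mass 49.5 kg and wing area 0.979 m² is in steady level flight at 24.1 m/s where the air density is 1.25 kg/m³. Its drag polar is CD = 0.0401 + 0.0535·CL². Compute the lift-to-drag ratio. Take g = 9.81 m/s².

L/D = 9.76

Weight W = mg = 49.5 × 9.81 = 485.6 N; in level flight L = W.
q = ½ρv² = ½ × 1.25 × 24.1² = 363 Pa.
CL = W/(q·S) = 485.6 / (363 × 0.979) = 1.366.
CD = 0.0401 + 0.0535 × 1.366² = 0.14.
L/D = CL/CD = 1.366 / 0.14 = 9.76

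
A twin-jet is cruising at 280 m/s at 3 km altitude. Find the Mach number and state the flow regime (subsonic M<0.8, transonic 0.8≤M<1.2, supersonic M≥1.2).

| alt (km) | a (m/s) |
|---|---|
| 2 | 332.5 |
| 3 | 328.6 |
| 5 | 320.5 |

At 3 km, from the table: a = 328.6 m/s.
M = v/a = 280 / 328.6 = 0.852
M = 0.852 → transonic.

M = 0.852 (transonic)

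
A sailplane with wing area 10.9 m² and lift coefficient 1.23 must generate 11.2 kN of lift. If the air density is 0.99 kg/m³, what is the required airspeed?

v = 41.1 m/s

L = ½ρv²S·CL ⇒ v = √(2L/(ρ·S·CL))
v = √(2 × 11200 / (0.99 × 10.9 × 1.23)) = √1688 = 41.1 m/s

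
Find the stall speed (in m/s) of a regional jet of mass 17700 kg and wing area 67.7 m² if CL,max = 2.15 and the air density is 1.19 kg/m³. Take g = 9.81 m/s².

V_stall = 44.8 m/s

At stall, lift equals weight: L = W = m·g = 17700 × 9.81 = 1.736×10^5 N.
From L = ½ρV²S·CL,max = W: V_stall = √(2W/(ρSCL,max)) = √(2·1.736×10^5/(1.19·67.7·2.15))
V_stall = √2005 = 44.8 m/s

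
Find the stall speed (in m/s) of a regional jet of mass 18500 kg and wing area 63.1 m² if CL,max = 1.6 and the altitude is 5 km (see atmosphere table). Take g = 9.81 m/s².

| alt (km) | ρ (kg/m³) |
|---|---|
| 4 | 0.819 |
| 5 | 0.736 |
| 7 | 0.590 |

V_stall = 69.9 m/s

At 5 km, from the table: ρ = 0.736 kg/m³.
At stall, lift equals weight: L = W = m·g = 18500 × 9.81 = 1.815×10^5 N.
V_stall = √(2W/(ρ·S·CL,max)) = √(2 × 1.815×10^5 / (0.736 × 63.1 × 1.6))
V_stall = √4885 = 69.9 m/s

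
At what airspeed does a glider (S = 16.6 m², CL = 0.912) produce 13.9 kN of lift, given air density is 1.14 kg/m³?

L = ½ρv²S·CL ⇒ v = √(2L/(ρ·S·CL))
v = √(2 × 13900 / (1.14 × 16.6 × 0.912)) = √1611 = 40.1 m/s

v = 40.1 m/s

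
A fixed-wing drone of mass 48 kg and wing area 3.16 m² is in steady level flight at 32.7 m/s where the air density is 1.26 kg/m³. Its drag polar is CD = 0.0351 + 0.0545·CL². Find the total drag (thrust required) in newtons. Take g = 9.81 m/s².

D = 80.4 N

Level flight ⇒ L = W = m·g = 48 × 9.81 = 470.88 N.
q = ½ρv² = ½ × 1.26 × 32.7² = 673.7 Pa.
CL = W/(q·S) = 470.88 / (673.7 × 3.16) = 0.2212.
CD = 0.0351 + 0.0545 × 0.2212² = 0.03777.
D = q·S·CD = 673.7 × 3.16 × 0.03777 = 80.4 N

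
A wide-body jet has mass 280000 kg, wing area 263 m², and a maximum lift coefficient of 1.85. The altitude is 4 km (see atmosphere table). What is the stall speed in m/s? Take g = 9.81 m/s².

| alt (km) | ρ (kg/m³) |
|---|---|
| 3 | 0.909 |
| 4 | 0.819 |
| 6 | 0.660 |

V_stall = 117 m/s

At 4 km, from the table: ρ = 0.819 kg/m³.
Weight W = mg = 280000 × 9.81 = 2.747×10^6 N.
V_stall = √(2W/(ρ·S·CL,max)) = √(2 × 2.747×10^6 / (0.819 × 263 × 1.85))
V_stall = √13790 = 117 m/s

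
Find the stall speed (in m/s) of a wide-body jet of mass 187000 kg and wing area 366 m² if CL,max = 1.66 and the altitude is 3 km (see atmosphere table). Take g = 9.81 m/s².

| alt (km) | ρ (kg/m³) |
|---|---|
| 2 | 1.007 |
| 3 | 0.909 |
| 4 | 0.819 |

V_stall = 81.5 m/s

At 3 km, from the table: ρ = 0.909 kg/m³.
At stall, lift equals weight: L = W = m·g = 187000 × 9.81 = 1.834×10^6 N.
From L = ½ρV²S·CL,max = W: V_stall = √(2W/(ρSCL,max)) = √(2·1.834×10^6/(0.909·366·1.66))
V_stall = √6643 = 81.5 m/s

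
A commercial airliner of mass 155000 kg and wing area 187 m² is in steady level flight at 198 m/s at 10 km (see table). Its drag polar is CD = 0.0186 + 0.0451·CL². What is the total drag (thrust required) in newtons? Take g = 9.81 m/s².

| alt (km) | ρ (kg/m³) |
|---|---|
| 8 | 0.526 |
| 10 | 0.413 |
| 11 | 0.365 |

At 10 km, from the table: ρ = 0.413 kg/m³.
In steady level flight, lift balances weight: W = mg = 155000 × 9.81 = 1.5206×10^6 N.
Dynamic pressure q = 0.5 × 0.413 × 198² = 8096 Pa.
Required CL = L/(qS) = 1.5206×10^6/(8096·187) = 1.004.
CD = 0.0186 + 0.0451 × 1.004² = 0.0641.
D = q·S·CD = 8096 × 187 × 0.0641 = 97040 N

D = 97000 N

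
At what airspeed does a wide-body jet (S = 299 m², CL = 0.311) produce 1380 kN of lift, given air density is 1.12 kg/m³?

v = 163 m/s

L = ½ρv²S·CL ⇒ v = √(2L/(ρ·S·CL))
v = √(2 × 1.38×10^6 / (1.12 × 299 × 0.311)) = √26500 = 163 m/s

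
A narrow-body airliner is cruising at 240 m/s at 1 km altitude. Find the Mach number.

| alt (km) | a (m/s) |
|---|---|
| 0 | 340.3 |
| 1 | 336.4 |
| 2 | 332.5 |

At 1 km, from the table: a = 336.4 m/s.
M = v/a = 240 / 336.4 = 0.713

M = 0.713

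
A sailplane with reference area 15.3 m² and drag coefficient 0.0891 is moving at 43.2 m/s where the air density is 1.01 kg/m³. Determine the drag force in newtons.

D = 1280 N

D = ½ρv²S·CD = ½ × 1.01 × 43.2² × 15.3 × 0.0891 = 1280 N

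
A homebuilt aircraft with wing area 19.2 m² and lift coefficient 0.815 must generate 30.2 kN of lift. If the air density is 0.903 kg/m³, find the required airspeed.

v = 65.4 m/s

L = ½ρv²S·CL ⇒ v = √(2L/(ρ·S·CL))
v = √(2 × 30200 / (0.903 × 19.2 × 0.815)) = √4275 = 65.4 m/s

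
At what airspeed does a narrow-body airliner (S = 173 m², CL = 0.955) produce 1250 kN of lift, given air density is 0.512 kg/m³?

v = 172 m/s

L = ½ρv²S·CL ⇒ v = √(2L/(ρ·S·CL))
v = √(2 × 1.25×10^6 / (0.512 × 173 × 0.955)) = √29550 = 172 m/s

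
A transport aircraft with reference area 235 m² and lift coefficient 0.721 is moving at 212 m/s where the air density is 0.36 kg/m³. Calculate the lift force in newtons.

Dynamic pressure q = ½ρv² = ½ × 0.36 × 212² = 8090 Pa.
L = q·S·CL = 8090 × 235 × 0.721 = 1.37×10^6 N ≈ 1370 kN

L = 1.37×10^6 N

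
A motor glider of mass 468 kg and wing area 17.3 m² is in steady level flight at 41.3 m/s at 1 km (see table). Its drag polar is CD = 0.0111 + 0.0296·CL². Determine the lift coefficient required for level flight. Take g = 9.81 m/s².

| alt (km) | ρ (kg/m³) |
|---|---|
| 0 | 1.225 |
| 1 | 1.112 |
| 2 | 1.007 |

CL = 0.28

At 1 km, from the table: ρ = 1.112 kg/m³.
Level flight ⇒ L = W = m·g = 468 × 9.81 = 4591.1 N.
q = ½ρv² = ½ × 1.112 × 41.3² = 948.4 Pa.
Required CL = L/(qS) = 4591.1/(948.4·17.3) = 0.2798.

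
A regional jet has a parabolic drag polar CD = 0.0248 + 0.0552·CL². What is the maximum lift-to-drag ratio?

(L/D)max = 13.5

For CD = CD0 + K·CL², (L/D)max occurs at CL* = √(CD0/K) and equals 1/(2√(K·CD0)).
(L/D)max = 1/(2√(0.0552 × 0.0248)) = 1/(2 × 0.037) = 13.5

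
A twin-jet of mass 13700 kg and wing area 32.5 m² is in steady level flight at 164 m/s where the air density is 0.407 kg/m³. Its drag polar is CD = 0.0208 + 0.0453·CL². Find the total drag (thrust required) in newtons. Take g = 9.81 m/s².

D = 8300 N

Weight W = mg = 13700 × 9.81 = 1.344×10^5 N; in level flight L = W.
Dynamic pressure q = 0.5 × 0.407 × 164² = 5473 Pa.
Required CL = L/(qS) = 1.344×10^5/(5473·32.5) = 0.7555.
CD = 0.0208 + 0.0453 × 0.7555² = 0.04666.
D = q·S·CD = 5473 × 32.5 × 0.04666 = 8300 N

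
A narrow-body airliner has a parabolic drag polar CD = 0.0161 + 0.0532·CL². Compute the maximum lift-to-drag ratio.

For CD = CD0 + K·CL², (L/D)max occurs at CL* = √(CD0/K) and equals 1/(2√(K·CD0)).
(L/D)max = 1/(2√(0.0532 × 0.0161)) = 1/(2 × 0.02927) = 17.1

(L/D)max = 17.1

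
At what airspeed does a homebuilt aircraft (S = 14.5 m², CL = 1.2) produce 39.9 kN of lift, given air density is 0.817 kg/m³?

L = ½ρv²S·CL ⇒ v = √(2L/(ρ·S·CL))
v = √(2 × 39900 / (0.817 × 14.5 × 1.2)) = √5613 = 74.9 m/s

v = 74.9 m/s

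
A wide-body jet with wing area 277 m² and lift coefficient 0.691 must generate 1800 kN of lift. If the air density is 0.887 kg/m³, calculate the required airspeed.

v = 146 m/s

L = ½ρv²S·CL ⇒ v = √(2L/(ρ·S·CL))
v = √(2 × 1.8×10^6 / (0.887 × 277 × 0.691)) = √21200 = 146 m/s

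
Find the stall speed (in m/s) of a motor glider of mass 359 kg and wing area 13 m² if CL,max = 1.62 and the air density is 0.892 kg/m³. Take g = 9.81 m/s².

At stall, lift equals weight: L = W = m·g = 359 × 9.81 = 3522 N.
From L = ½ρV²S·CL,max = W: V_stall = √(2W/(ρSCL,max)) = √(2·3522/(0.892·13·1.62))
V_stall = √374.9 = 19.4 m/s

V_stall = 19.4 m/s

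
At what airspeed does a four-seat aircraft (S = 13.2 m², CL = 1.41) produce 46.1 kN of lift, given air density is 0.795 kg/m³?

L = ½ρv²S·CL ⇒ v = √(2L/(ρ·S·CL))
v = √(2 × 46100 / (0.795 × 13.2 × 1.41)) = √6231 = 78.9 m/s

v = 78.9 m/s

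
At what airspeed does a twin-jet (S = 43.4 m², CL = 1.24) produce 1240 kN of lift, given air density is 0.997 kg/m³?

L = ½ρv²S·CL ⇒ v = √(2L/(ρ·S·CL))
v = √(2 × 1.24×10^6 / (0.997 × 43.4 × 1.24)) = √46220 = 215 m/s

v = 215 m/s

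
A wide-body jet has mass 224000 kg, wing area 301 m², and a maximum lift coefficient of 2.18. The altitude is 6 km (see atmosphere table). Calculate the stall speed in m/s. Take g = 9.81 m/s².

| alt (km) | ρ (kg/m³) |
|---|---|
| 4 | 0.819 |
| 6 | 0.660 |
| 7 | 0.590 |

At 6 km, from the table: ρ = 0.660 kg/m³.
At stall, lift equals weight: L = W = m·g = 224000 × 9.81 = 2.197×10^6 N.
V_stall = √(2W/(ρ·S·CL,max)) = √(2 × 2.197×10^6 / (0.66 × 301 × 2.18))
V_stall = √10150 = 101 m/s

V_stall = 101 m/s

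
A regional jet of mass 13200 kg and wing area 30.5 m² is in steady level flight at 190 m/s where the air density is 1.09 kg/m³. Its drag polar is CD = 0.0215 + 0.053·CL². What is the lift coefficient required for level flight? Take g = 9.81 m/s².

Level flight ⇒ L = W = m·g = 13200 × 9.81 = 1.2949×10^5 N.
q = ½ρv² = ½ × 1.09 × 190² = 19670 Pa.
CL = 2W/(ρv²S) = 2×1.2949×10^5/(1.09×190²×30.5) = 0.2158.

CL = 0.216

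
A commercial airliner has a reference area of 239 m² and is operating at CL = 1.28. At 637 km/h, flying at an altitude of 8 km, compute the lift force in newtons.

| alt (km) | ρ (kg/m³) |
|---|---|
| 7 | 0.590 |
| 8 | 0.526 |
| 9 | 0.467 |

L = 2.52×10^6 N

At 8 km, from the table: ρ = 0.526 kg/m³.
Convert speed: v = 637 km/h ÷ 3.6 = 176.9 m/s.
Dynamic pressure q = ½ρv² = ½ × 0.526 × 176.9² = 8234 Pa.
L = q·S·CL = 8234 × 239 × 1.28 = 2.52×10^6 N ≈ 2520 kN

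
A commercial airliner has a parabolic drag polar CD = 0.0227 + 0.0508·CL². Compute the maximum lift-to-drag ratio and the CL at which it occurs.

(L/D)max = 14.7, at CL = 0.668

For CD = CD0 + K·CL², (L/D)max occurs at CL* = √(CD0/K) and equals 1/(2√(K·CD0)).
(L/D)max = 1/(2√(0.0508 × 0.0227)) = 1/(2 × 0.03396) = 14.7
CL* = √(0.0227/0.0508) = 0.668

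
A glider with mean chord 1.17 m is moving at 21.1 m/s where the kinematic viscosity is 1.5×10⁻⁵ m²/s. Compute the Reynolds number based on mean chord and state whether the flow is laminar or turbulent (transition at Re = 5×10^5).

Re = v·c/ν = 21.1 × 1.17 / (1.5×10⁻⁵) = 1.65×10^6
Since 1.65×10^6 > 5×10^5, the flow is turbulent.

Re = 1.65×10^6 (turbulent)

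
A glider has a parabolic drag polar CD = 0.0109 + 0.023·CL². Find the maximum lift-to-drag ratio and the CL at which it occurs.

(L/D)max = 31.6, at CL = 0.688

For CD = CD0 + K·CL², (L/D)max occurs at CL* = √(CD0/K) and equals 1/(2√(K·CD0)).
(L/D)max = 1/(2√(0.023 × 0.0109)) = 1/(2 × 0.01583) = 31.6
CL* = √(0.0109/0.023) = 0.688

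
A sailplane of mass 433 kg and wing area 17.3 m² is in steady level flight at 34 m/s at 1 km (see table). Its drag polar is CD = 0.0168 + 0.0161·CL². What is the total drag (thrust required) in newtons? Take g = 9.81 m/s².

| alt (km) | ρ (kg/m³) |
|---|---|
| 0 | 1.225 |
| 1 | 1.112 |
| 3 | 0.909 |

D = 213 N

At 1 km, from the table: ρ = 1.112 kg/m³.
In steady level flight, lift balances weight: W = mg = 433 × 9.81 = 4247.7 N.
q = ½ρv² = ½ × 1.112 × 34² = 642.7 Pa.
CL = W/(q·S) = 4247.7 / (642.7 × 17.3) = 0.382.
CD = 0.0168 + 0.0161 × 0.382² = 0.01915.
D = q·S·CD = 642.7 × 17.3 × 0.01915 = 212.9 N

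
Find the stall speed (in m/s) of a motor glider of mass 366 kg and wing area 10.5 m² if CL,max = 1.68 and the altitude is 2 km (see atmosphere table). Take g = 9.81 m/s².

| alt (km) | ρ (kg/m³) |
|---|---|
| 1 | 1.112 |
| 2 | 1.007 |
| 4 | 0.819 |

V_stall = 20.1 m/s

At 2 km, from the table: ρ = 1.007 kg/m³.
At stall, lift equals weight: L = W = m·g = 366 × 9.81 = 3590 N.
From L = ½ρV²S·CL,max = W: V_stall = √(2W/(ρSCL,max)) = √(2·3590/(1.007·10.5·1.68))
V_stall = √404.3 = 20.1 m/s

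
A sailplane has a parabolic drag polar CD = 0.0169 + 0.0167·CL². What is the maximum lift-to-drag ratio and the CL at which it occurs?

(L/D)max = 29.8, at CL = 1.01

For CD = CD0 + K·CL², (L/D)max occurs at CL* = √(CD0/K) and equals 1/(2√(K·CD0)).
(L/D)max = 1/(2√(0.0167 × 0.0169)) = 1/(2 × 0.0168) = 29.8
CL* = √(0.0169/0.0167) = 1.01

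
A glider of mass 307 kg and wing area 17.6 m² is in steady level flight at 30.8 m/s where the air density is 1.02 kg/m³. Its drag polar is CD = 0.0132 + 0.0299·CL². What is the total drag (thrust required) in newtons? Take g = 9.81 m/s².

D = 144 N

Weight W = mg = 307 × 9.81 = 3011.7 N; in level flight L = W.
Dynamic pressure q = 0.5 × 1.02 × 30.8² = 483.8 Pa.
CL = W/(q·S) = 3011.7 / (483.8 × 17.6) = 0.3537.
CD = 0.0132 + 0.0299 × 0.3537² = 0.01694.
D = q·S·CD = 483.8 × 17.6 × 0.01694 = 144.2 N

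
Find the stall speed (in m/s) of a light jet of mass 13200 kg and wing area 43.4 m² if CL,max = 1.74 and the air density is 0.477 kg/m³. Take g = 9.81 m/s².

At stall, lift equals weight: L = W = m·g = 13200 × 9.81 = 1.295×10^5 N.
From L = ½ρV²S·CL,max = W: V_stall = √(2W/(ρSCL,max)) = √(2·1.295×10^5/(0.477·43.4·1.74))
V_stall = √7190 = 84.8 m/s

V_stall = 84.8 m/s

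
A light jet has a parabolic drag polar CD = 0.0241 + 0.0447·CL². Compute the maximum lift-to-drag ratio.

(L/D)max = 15.2

For CD = CD0 + K·CL², (L/D)max occurs at CL* = √(CD0/K) and equals 1/(2√(K·CD0)).
(L/D)max = 1/(2√(0.0447 × 0.0241)) = 1/(2 × 0.03282) = 15.2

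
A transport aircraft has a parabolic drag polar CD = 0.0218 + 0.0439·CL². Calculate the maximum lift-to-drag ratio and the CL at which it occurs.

For CD = CD0 + K·CL², (L/D)max occurs at CL* = √(CD0/K) and equals 1/(2√(K·CD0)).
(L/D)max = 1/(2√(0.0439 × 0.0218)) = 1/(2 × 0.03094) = 16.2
CL* = √(0.0218/0.0439) = 0.705

(L/D)max = 16.2, at CL = 0.705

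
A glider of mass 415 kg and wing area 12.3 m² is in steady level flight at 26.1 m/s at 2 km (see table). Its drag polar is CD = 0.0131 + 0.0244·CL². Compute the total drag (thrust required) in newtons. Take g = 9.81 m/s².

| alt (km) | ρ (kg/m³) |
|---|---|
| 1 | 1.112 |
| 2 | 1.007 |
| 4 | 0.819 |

D = 151 N

At 2 km, from the table: ρ = 1.007 kg/m³.
Weight W = mg = 415 × 9.81 = 4071.2 N; in level flight L = W.
q = ½ρv² = ½ × 1.007 × 26.1² = 343 Pa.
CL = W/(q·S) = 4071.2 / (343 × 12.3) = 0.965.
CD = 0.0131 + 0.0244 × 0.965² = 0.03582.
D = q·S·CD = 343 × 12.3 × 0.03582 = 151.1 N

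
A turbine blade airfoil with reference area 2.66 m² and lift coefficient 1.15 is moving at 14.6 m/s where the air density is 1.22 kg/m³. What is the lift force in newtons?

L = ½ρv²S·CL = ½ × 1.22 × 14.6² × 2.66 × 1.15 = 398 N

L = 398 N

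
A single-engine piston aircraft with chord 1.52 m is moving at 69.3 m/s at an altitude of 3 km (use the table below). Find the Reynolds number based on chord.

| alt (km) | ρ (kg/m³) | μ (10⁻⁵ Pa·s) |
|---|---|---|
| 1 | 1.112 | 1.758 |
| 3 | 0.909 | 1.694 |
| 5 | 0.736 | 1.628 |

Re = 5.65×10^6

At 3 km, from the table: ρ = 0.909 kg/m³, μ = 1.694×10⁻⁵ Pa·s.
Re = ρ·v·c/μ = 0.909 × 69.3 × 1.52 / (1.694×10⁻⁵) = 5.65×10^6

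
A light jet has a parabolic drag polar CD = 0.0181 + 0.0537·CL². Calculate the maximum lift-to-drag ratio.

(L/D)max = 16

For CD = CD0 + K·CL², (L/D)max occurs at CL* = √(CD0/K) and equals 1/(2√(K·CD0)).
(L/D)max = 1/(2√(0.0537 × 0.0181)) = 1/(2 × 0.03118) = 16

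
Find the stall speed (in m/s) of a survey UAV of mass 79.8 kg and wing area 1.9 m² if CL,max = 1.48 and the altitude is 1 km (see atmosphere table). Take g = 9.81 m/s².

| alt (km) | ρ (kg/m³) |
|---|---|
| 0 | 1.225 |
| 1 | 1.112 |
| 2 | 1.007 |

V_stall = 22.4 m/s

At 1 km, from the table: ρ = 1.112 kg/m³.
Stall occurs when L = W at CL,max. W = mg = 79.8 × 9.81 = 782.8 N.
From L = ½ρV²S·CL,max = W: V_stall = √(2W/(ρSCL,max)) = √(2·782.8/(1.112·1.9·1.48))
V_stall = √500.7 = 22.4 m/s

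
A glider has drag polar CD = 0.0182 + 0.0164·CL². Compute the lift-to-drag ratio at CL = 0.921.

CD = 0.0182 + 0.0164 × 0.921² = 0.03211
L/D = CL/CD = 0.921 / 0.03211 = 28.7

L/D = 28.7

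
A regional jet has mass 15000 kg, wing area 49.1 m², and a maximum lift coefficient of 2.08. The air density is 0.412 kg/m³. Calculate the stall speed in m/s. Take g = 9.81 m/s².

Weight W = mg = 15000 × 9.81 = 1.472×10^5 N.
V_stall = √(2W/(ρ·S·CL,max)) = √(2 × 1.472×10^5 / (0.412 × 49.1 × 2.08))
V_stall = √6994 = 83.6 m/s

V_stall = 83.6 m/s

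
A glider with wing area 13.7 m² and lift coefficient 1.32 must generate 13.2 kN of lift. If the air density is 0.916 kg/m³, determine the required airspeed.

L = ½ρv²S·CL ⇒ v = √(2L/(ρ·S·CL))
v = √(2 × 13200 / (0.916 × 13.7 × 1.32)) = √1594 = 39.9 m/s

v = 39.9 m/s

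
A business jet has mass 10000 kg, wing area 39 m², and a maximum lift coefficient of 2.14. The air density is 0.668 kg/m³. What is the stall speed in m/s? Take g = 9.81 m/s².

V_stall = 59.3 m/s

At stall, lift equals weight: L = W = m·g = 10000 × 9.81 = 98100 N.
V_stall = √(2W/(ρ·S·CL,max)) = √(2 × 98100 / (0.668 × 39 × 2.14))
V_stall = √3519 = 59.3 m/s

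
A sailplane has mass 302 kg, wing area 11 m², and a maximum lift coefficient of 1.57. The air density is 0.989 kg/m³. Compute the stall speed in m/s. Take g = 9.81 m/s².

At stall, lift equals weight: L = W = m·g = 302 × 9.81 = 2963 N.
V_stall = √(2W/(ρ·S·CL,max)) = √(2 × 2963 / (0.989 × 11 × 1.57))
V_stall = √346.9 = 18.6 m/s

V_stall = 18.6 m/s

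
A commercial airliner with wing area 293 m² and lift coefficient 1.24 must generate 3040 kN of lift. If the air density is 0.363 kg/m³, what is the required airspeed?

v = 215 m/s

L = ½ρv²S·CL ⇒ v = √(2L/(ρ·S·CL))
v = √(2 × 3.04×10^6 / (0.363 × 293 × 1.24)) = √46100 = 215 m/s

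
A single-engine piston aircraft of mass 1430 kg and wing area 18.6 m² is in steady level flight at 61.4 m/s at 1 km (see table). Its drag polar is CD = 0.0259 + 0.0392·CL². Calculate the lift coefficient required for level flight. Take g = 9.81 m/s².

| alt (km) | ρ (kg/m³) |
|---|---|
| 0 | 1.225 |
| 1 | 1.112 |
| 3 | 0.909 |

At 1 km, from the table: ρ = 1.112 kg/m³.
Level flight ⇒ L = W = m·g = 1430 × 9.81 = 14028 N.
q = ½ρv² = ½ × 1.112 × 61.4² = 2096 Pa.
Required CL = L/(qS) = 14028/(2096·18.6) = 0.3598.

CL = 0.36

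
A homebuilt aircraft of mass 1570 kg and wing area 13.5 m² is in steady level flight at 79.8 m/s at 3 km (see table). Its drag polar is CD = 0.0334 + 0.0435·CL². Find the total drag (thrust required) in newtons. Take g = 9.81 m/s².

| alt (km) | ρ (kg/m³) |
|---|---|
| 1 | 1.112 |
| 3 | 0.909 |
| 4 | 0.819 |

D = 1570 N

At 3 km, from the table: ρ = 0.909 kg/m³.
Weight W = mg = 1570 × 9.81 = 15402 N; in level flight L = W.
q = ½ρv² = ½ × 0.909 × 79.8² = 2894 Pa.
Required CL = L/(qS) = 15402/(2894·13.5) = 0.3942.
CD = 0.0334 + 0.0435 × 0.3942² = 0.04016.
D = q·S·CD = 2894 × 13.5 × 0.04016 = 1569 N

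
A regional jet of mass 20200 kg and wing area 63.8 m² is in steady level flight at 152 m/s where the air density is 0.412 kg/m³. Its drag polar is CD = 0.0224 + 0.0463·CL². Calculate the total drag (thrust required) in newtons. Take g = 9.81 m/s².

Weight W = mg = 20200 × 9.81 = 1.9816×10^5 N; in level flight L = W.
Dynamic pressure q = 0.5 × 0.412 × 152² = 4759 Pa.
CL = W/(q·S) = 1.9816×10^5 / (4759 × 63.8) = 0.6526.
CD = 0.0224 + 0.0463 × 0.6526² = 0.04212.
D = q·S·CD = 4759 × 63.8 × 0.04212 = 12790 N

D = 12800 N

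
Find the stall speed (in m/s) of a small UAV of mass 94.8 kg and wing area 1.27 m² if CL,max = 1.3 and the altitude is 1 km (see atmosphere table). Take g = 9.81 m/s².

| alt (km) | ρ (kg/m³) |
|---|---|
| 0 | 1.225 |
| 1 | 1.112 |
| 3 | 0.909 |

At 1 km, from the table: ρ = 1.112 kg/m³.
Stall occurs when L = W at CL,max. W = mg = 94.8 × 9.81 = 930 N.
From L = ½ρV²S·CL,max = W: V_stall = √(2W/(ρSCL,max)) = √(2·930/(1.112·1.27·1.3))
V_stall = √1013 = 31.8 m/s

V_stall = 31.8 m/s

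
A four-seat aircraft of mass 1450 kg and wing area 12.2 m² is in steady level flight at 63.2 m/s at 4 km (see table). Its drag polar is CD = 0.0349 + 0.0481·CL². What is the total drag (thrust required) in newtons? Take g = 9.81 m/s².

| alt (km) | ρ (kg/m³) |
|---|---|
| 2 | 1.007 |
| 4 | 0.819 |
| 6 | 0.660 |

D = 1180 N

At 4 km, from the table: ρ = 0.819 kg/m³.
Level flight ⇒ L = W = m·g = 1450 × 9.81 = 14224 N.
q = ½ρv² = ½ × 0.819 × 63.2² = 1636 Pa.
CL = 2W/(ρv²S) = 2×14224/(0.819×63.2²×12.2) = 0.7128.
CD = 0.0349 + 0.0481 × 0.7128² = 0.05934.
D = q·S·CD = 1636 × 12.2 × 0.05934 = 1184 N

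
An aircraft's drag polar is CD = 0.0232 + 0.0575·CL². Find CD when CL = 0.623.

CD = 0.0455

CD = 0.0232 + 0.0575 × 0.623² = 0.0232 + 0.02232 = 0.0455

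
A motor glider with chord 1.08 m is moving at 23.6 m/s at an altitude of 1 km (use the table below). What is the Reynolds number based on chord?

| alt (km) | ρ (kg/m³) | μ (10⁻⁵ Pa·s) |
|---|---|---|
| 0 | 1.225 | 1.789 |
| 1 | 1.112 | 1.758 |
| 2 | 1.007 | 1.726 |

Re = 1.61×10^6

At 1 km, from the table: ρ = 1.112 kg/m³, μ = 1.758×10⁻⁵ Pa·s.
Re = ρ·v·c/μ = 1.112 × 23.6 × 1.08 / (1.758×10⁻⁵) = 1.61×10^6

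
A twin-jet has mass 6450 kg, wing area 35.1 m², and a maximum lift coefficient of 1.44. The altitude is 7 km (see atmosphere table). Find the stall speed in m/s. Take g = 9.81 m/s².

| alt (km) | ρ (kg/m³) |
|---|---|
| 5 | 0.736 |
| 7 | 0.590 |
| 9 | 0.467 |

At 7 km, from the table: ρ = 0.590 kg/m³.
At stall, lift equals weight: L = W = m·g = 6450 × 9.81 = 63270 N.
V_stall = √(2W/(ρ·S·CL,max)) = √(2 × 63270 / (0.59 × 35.1 × 1.44))
V_stall = √4244 = 65.1 m/s

V_stall = 65.1 m/s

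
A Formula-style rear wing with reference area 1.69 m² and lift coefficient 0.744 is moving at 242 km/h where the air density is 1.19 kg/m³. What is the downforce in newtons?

L = 3380 N

Convert speed: v = 242 km/h ÷ 3.6 = 67.22 m/s.
L = ½ρv²S·CL = ½ × 1.19 × 67.22² × 1.69 × 0.744 = 3380 N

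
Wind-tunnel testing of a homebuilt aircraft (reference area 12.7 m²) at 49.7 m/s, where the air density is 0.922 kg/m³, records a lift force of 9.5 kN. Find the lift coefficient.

From L = ½ρv²S·CL, rearranging gives CL = 2L/(ρv²S).
CL = 2 × 9500 / (0.922 × 49.7² × 12.7) = 0.657

CL = 0.657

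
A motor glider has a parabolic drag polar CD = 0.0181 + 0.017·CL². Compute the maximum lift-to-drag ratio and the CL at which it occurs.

(L/D)max = 28.5, at CL = 1.03

For CD = CD0 + K·CL², (L/D)max occurs at CL* = √(CD0/K) and equals 1/(2√(K·CD0)).
(L/D)max = 1/(2√(0.017 × 0.0181)) = 1/(2 × 0.01754) = 28.5
CL* = √(0.0181/0.017) = 1.03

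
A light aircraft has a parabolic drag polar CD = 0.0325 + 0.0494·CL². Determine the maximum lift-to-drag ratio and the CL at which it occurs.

(L/D)max = 12.5, at CL = 0.811

For CD = CD0 + K·CL², (L/D)max occurs at CL* = √(CD0/K) and equals 1/(2√(K·CD0)).
(L/D)max = 1/(2√(0.0494 × 0.0325)) = 1/(2 × 0.04007) = 12.5
CL* = √(0.0325/0.0494) = 0.811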